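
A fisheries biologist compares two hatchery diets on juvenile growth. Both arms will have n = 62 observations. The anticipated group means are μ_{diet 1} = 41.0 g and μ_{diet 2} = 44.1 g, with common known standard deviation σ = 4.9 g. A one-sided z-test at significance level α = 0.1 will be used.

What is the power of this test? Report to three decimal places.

Power ≈ 0.987

Standardized effect: d = |μ_{diet 1} − μ_{diet 2}| / σ = |41.0 − 44.1| / 4.9 = 0.6327
Noncentrality parameter: δ = d·√(n/2) = 0.6327 × √(62/2) = 3.5225
Critical value for a one-sided test at α = 0.1: z_α = 1.282.
Power = P(Z > 1.282 − δ) = Φ(2.241) = 0.9875.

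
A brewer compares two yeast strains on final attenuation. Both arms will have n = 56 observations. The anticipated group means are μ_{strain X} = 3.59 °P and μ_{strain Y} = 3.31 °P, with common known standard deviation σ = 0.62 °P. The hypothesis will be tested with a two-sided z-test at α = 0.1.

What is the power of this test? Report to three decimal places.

Power ≈ 0.772

Standardized effect: d = |μ_{strain X} − μ_{strain Y}| / σ = |3.59 − 3.31| / 0.62 = 0.4516
Noncentrality parameter: δ = d·√(n/2) = 0.4516 × √(56/2) = 2.3897
Critical value for a two-sided test at α = 0.1: z_{α/2} = 1.645.
Power = Φ(δ − 1.645) + Φ(−δ − 1.645) = Φ(0.745) + Φ(-4.035) = 0.7718 + 0.0000 = 0.7718.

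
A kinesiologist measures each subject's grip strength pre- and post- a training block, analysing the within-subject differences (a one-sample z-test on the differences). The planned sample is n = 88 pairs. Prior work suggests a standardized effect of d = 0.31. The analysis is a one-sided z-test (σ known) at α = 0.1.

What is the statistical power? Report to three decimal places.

Power ≈ 0.948

Noncentrality parameter: δ = d·√n = 0.31 × √88 = 2.9081
Critical value for a one-sided test at α = 0.1: z_α = 1.282.
Power = Φ(δ − 1.282) = Φ(1.627) = 0.9481.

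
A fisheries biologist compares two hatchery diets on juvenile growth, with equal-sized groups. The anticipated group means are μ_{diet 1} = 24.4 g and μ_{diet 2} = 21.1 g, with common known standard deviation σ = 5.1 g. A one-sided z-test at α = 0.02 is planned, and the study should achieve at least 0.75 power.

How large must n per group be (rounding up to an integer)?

Standardized effect: d = |μ_{diet 1} − μ_{diet 2}| / σ = |24.4 − 21.1| / 5.1 = 0.6471
Set Φ(δ − 2.054) = 0.75; then δ − 2.054 = Φ⁻¹(0.75) = 0.674, giving δ = 2.728.
δ = d·√(n/2) ⇒ n = 2(δ/d)² = 2 × (2.728 / 0.6471)² = 35.56.
Round up to the next whole unit.

n = 36 per group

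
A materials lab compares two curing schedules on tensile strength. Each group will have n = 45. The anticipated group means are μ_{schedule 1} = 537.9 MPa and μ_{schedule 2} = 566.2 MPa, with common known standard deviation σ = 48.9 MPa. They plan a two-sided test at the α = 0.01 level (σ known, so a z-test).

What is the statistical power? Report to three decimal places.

Power ≈ 0.567

Standardized effect: d = |μ_{schedule 1} − μ_{schedule 2}| / σ = |537.9 − 566.2| / 48.9 = 0.5787
Noncentrality parameter: δ = d·√(n/2) = 0.5787 × √(45/2) = 2.7452
Critical value for a two-sided test at α = 0.01: z_{α/2} = 2.576.
Power = Φ(δ − 2.576) + Φ(−δ − 2.576) = Φ(0.169) + Φ(-5.321) = 0.5672 + 0.0000 = 0.5672.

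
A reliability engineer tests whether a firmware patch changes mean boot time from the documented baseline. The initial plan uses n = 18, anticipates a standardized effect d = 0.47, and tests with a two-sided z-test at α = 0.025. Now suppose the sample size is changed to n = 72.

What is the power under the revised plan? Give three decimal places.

With n = 72: δ = d·√n = 0.47 × √72 = 3.9881. Critical value z_{0.0125} = 2.241.
Revised power = Φ(δ − 2.241) + Φ(−δ − 2.241) = Φ(1.747) + Φ(-6.229) = 0.9597 + 0.0000 = 0.9597.

Power ≈ 0.960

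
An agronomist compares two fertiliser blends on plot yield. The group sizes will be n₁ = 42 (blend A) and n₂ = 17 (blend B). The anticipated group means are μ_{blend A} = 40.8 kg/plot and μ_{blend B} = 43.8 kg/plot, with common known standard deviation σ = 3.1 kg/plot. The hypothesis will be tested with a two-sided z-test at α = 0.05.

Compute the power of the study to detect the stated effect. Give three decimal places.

Standardized effect: d = |μ_{blend A} − μ_{blend B}| / σ = |40.8 − 43.8| / 3.1 = 0.9677
Noncentrality parameter: δ = d / √(1/n₁ + 1/n₂) = 0.9677 / √(1/42 + 1/17) = 3.3665
Two-sided α = 0.05 → critical value z_{0.025} = 1.960.
Power = Φ(δ − 1.960) + Φ(−δ − 1.960) = Φ(1.407) + Φ(-5.326) = 0.9202 + 0.0000 = 0.9202.

Power ≈ 0.920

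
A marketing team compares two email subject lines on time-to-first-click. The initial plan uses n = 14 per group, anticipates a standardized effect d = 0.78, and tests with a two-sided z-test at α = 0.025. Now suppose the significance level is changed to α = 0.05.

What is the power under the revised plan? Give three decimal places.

δ = d·√(n/2) = 0.78 × √(14/2) = 2.0637 (unchanged). New critical value: z_{0.025} = 1.960.
Revised power = Φ(δ − 1.960) + Φ(−δ − 1.960) = Φ(0.104) + Φ(-4.024) = 0.5413 + 0.0000 = 0.5413.

Power ≈ 0.541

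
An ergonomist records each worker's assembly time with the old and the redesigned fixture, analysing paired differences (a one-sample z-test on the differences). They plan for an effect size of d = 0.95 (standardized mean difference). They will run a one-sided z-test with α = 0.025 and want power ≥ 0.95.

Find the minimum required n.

n = 15

For power 0.95 need Φ(δ − z_{0.025}) = 0.95, so δ = z_{0.025} + z_{0.05} = 1.960 + 1.645 = 3.605.
δ = d·√n ⇒ n = (δ/d)² = (3.605 / 0.95)² = 14.40.
Round up to the next whole unit.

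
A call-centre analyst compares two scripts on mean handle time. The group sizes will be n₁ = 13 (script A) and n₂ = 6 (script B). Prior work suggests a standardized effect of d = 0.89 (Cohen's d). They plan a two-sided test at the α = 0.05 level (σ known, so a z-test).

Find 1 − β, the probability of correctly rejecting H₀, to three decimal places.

Noncentrality parameter: δ = d / √(1/n₁ + 1/n₂) = 0.89 / √(1/13 + 1/6) = 1.8033
Critical value for a two-sided test at α = 0.05: z_{α/2} = 1.960.
Power = Φ(δ − 1.960) + Φ(−δ − 1.960) = Φ(-0.157) + Φ(-3.763) = 0.4377 + 0.0001 = 0.4378.

Power ≈ 0.438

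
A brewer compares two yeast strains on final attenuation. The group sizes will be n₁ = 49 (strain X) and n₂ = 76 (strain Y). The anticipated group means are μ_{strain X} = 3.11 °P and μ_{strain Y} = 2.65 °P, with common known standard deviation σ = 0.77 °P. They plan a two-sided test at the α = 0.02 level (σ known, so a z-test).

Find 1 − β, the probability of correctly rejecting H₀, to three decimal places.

Power ≈ 0.825

Standardized effect: d = |μ_{strain X} − μ_{strain Y}| / σ = |3.11 − 2.65| / 0.77 = 0.5974
Noncentrality parameter: δ = d / √(1/n₁ + 1/n₂) = 0.5974 / √(1/49 + 1/76) = 3.2607
Critical value for a two-sided test at α = 0.02: z_{α/2} = 2.326.
Power = Φ(δ − 2.326) + Φ(−δ − 2.326) = Φ(0.934) + Φ(-5.587) = 0.8250 + 0.0000 = 0.8250.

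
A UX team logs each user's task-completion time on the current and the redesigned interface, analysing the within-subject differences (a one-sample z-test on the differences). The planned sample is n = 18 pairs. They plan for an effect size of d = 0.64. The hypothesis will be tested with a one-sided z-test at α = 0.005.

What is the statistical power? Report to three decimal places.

Power ≈ 0.555

Noncentrality parameter: δ = d·√n = 0.64 × √18 = 2.7153
One-sided α = 0.005 → critical value z_{0.005} = 2.576.
Power = Φ(δ − 2.576) = Φ(0.139) = 0.5555.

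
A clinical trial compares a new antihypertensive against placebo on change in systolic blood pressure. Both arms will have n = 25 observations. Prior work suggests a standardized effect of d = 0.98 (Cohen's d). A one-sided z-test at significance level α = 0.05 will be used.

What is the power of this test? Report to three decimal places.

Noncentrality parameter: δ = d·√(n/2) = 0.98 × √(25/2) = 3.4648
One-sided α = 0.05 → critical value z_{0.05} = 1.645.
Power = P(Z > 1.645 − δ) = Φ(1.820) = 0.9656.

Power ≈ 0.966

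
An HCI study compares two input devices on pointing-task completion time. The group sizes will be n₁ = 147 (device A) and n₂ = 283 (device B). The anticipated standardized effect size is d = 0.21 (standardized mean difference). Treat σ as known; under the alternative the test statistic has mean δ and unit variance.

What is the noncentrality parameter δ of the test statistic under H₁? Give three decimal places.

The noncentrality parameter scales effect size by the design's sample-size factor: δ = d / √(1/n₁ + 1/n₂) = 0.21 / √(1/147 + 1/283) = 2.0656

δ ≈ 2.066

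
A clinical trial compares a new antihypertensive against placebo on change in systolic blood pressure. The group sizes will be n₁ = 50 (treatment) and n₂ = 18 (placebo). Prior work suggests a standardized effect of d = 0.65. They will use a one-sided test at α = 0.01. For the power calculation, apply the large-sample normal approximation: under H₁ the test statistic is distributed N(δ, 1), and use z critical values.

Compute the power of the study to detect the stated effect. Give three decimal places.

Power ≈ 0.515

Noncentrality parameter: δ = d / √(1/n₁ + 1/n₂) = 0.65 / √(1/50 + 1/18) = 2.3647
One-sided α = 0.01 → critical value z_{0.01} = 2.326.
Power = P(Z > 2.326 − δ) = Φ(0.038) = 0.5153.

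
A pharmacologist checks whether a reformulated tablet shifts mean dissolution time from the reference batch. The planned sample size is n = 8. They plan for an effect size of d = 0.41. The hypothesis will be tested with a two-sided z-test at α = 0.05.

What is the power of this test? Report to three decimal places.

Power ≈ 0.213

Noncentrality parameter: δ = d·√n = 0.41 × √8 = 1.1597
Two-sided α = 0.05 → critical value z_{0.025} = 1.960.
Power = Φ(δ − 1.960) + Φ(−δ − 1.960) = Φ(-0.800) + Φ(-3.120) = 0.2118 + 0.0009 = 0.2127.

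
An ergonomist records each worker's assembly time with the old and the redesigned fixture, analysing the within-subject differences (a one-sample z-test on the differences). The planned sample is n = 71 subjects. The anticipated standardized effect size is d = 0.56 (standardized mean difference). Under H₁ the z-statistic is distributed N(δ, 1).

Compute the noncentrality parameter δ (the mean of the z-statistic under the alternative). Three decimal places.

The noncentrality parameter scales effect size by the design's sample-size factor: δ = d·√n = 0.56 × √71 = 4.7186

δ ≈ 4.719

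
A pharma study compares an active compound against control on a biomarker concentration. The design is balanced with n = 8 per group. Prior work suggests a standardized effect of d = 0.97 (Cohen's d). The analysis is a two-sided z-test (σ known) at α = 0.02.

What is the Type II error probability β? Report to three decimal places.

β ≈ 0.650

Noncentrality parameter: δ = d·√(n/2) = 0.97 × √(8/2) = 1.9400
Two-sided α = 0.02 → critical value z_{0.01} = 2.326.
Power = Φ(δ − 2.326) + Φ(−δ − 2.326) = Φ(-0.386) + Φ(-4.266) = 0.3496 + 0.0000 = 0.3496.
Type II error: β = 1 − power = 1 − 0.3496 = 0.6504.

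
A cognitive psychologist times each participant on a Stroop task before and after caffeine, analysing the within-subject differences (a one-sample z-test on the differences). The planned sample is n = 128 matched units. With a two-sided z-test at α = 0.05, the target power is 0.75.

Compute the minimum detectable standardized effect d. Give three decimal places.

d ≈ 0.233

Required noncentrality: δ = z_{0.025} + z_{0.25} = 1.960 + 0.674 = 2.634.
(The second rejection-region term Φ(−δ − z_{α/2}) is negligible and dropped.)
δ = d·√n ⇒ d = δ/√n = 2.634/√128 = 0.2329.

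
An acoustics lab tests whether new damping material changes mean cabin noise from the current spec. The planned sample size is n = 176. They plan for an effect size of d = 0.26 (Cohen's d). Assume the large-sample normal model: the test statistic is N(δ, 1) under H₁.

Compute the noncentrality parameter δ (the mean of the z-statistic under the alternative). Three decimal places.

The noncentrality parameter scales effect size by the design's sample-size factor: δ = d·√n = 0.26 × √176 = 3.4493

δ ≈ 3.449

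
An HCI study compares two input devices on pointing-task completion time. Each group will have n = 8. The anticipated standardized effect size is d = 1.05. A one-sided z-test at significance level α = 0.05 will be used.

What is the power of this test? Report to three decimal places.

Power ≈ 0.675

Noncentrality parameter: δ = d·√(n/2) = 1.05 × √(8/2) = 2.1000
One-sided α = 0.05 → critical value z_{0.05} = 1.645.
Power = Φ(δ − 1.645) = Φ(0.455) = 0.6755.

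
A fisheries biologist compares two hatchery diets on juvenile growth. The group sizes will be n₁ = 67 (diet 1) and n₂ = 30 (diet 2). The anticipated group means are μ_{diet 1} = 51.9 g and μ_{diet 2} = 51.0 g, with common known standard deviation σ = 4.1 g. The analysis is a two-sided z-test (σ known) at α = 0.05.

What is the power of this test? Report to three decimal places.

Standardized effect: d = |μ_{diet 1} − μ_{diet 2}| / σ = |51.9 − 51.0| / 4.1 = 0.2195
Noncentrality parameter: δ = d / √(1/n₁ + 1/n₂) = 0.2195 / √(1/67 + 1/30) = 0.9992
Critical value for a two-sided test at α = 0.05: z_{α/2} = 1.960.
Power = Φ(δ − 1.960) + Φ(−δ − 1.960) = Φ(-0.961) + Φ(-2.959) = 0.1683 + 0.0015 = 0.1699.

Power ≈ 0.170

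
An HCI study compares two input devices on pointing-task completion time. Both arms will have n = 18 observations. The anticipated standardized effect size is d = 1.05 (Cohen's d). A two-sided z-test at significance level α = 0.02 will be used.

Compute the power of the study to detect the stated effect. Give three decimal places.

Power ≈ 0.795

Noncentrality parameter: δ = d·√(n/2) = 1.05 × √(18/2) = 3.1500
Two-sided α = 0.02 → critical value z_{0.01} = 2.326.
Power = Φ(δ − 2.326) + Φ(−δ − 2.326) = Φ(0.824) + Φ(-5.476) = 0.7949 + 0.0000 = 0.7949.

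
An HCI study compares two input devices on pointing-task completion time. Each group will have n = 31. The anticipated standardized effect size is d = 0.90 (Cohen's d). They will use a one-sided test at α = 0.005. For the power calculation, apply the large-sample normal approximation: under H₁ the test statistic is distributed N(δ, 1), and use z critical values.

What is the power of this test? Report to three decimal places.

Noncentrality parameter: δ = d·√(n/2) = 0.90 × √(31/2) = 3.5433
One-sided α = 0.005 → critical value z_{0.005} = 2.576.
Power = Φ(δ − 2.576) = Φ(0.967) = 0.8333.

Power ≈ 0.833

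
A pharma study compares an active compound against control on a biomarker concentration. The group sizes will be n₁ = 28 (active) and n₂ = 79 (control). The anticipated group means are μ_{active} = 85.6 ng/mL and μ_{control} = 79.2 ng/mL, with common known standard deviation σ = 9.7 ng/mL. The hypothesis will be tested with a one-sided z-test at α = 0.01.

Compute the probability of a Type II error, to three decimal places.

Standardized effect: d = |μ_{active} − μ_{control}| / σ = |85.6 − 79.2| / 9.7 = 0.6598
Noncentrality parameter: λ = d / √(1/n₁ + 1/n₂) = 0.6598 / √(1/28 + 1/79) = 2.9999
One-sided α = 0.01 → critical value z_{0.01} = 2.326.
Power = Φ(λ − 2.326) = Φ(0.674) = 0.7497.
Type II error: β = 1 − power = 1 − 0.7497 = 0.2503.

β ≈ 0.250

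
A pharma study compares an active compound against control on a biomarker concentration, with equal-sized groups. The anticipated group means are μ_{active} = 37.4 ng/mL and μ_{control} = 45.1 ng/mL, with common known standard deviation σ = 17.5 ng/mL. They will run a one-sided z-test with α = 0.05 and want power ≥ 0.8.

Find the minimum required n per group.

Standardized effect: d = |μ_{active} − μ_{control}| / σ = |37.4 − 45.1| / 17.5 = 0.4400
For power 0.8 need Φ(δ − z_{0.05}) = 0.8, so δ = z_{0.05} + z_{0.20} = 1.645 + 0.842 = 2.486.
δ = d·√(n/2) ⇒ n = 2(δ/d)² = 2 × (2.486 / 0.4400)² = 63.87.
Rounding up, n = 64 per group.

n = 64 per group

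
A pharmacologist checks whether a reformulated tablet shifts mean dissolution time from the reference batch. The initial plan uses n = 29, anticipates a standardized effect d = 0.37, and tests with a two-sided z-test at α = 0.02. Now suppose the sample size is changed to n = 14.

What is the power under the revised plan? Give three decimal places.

Power ≈ 0.173

With n = 14: δ = d·√n = 0.37 × √14 = 1.3844. Critical value z_{0.01} = 2.326.
Revised power = Φ(δ − 2.326) + Φ(−δ − 2.326) = Φ(-0.942) + Φ(-3.711) = 0.1731 + 0.0001 = 0.1732.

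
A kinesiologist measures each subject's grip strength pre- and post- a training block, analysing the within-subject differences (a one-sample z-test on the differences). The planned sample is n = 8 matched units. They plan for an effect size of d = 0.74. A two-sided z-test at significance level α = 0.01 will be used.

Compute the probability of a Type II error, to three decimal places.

Noncentrality parameter: δ = d·√n = 0.74 × √8 = 2.0930
Critical value for a two-sided test at α = 0.01: z_{α/2} = 2.576.
Power = Φ(δ − 2.576) + Φ(−δ − 2.576) = Φ(-0.483) + Φ(-4.669) = 0.3146 + 0.0000 = 0.3146.
Type II error: β = 1 − power = 1 − 0.3146 = 0.6854.

β ≈ 0.685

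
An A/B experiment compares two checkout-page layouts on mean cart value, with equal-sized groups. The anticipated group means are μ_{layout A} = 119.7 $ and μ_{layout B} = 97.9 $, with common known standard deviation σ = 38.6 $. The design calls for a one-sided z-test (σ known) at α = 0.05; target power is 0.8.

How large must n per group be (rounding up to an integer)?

Standardized effect: d = |μ_{layout A} − μ_{layout B}| / σ = |119.7 − 97.9| / 38.6 = 0.5648
For power 0.8 need Φ(δ − z_{0.05}) = 0.8, so δ = z_{0.05} + z_{0.20} = 1.645 + 0.842 = 2.486.
δ = d·√(n/2) ⇒ n = 2(δ/d)² = 2 × (2.486 / 0.5648)² = 38.77.
Round up to the next whole unit.

n = 39 per group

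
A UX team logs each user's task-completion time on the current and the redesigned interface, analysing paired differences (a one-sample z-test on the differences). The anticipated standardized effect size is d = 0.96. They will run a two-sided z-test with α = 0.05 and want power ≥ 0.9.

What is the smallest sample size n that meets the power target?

n = 12

Set Φ(δ − 1.960) = 0.9; then δ − 1.960 = Φ⁻¹(0.9) = 1.282, giving δ = 3.242.
(The Φ(−δ − z_{α/2}) term is vanishingly small for δ > 0 and is dropped in the standard sample-size formula.)
δ = d·√n ⇒ n = (δ/d)² = (3.242 / 0.96)² = 11.40.
Rounding up, n = 12.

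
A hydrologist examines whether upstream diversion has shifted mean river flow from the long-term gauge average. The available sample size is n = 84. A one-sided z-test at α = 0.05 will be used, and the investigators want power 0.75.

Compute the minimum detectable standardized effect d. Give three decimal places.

d ≈ 0.253

Need Φ(δ − 1.645) = 0.75, so δ = 1.645 + 0.674 = 2.319.
δ = d·√n ⇒ d = δ/√n = 2.319/√84 = 0.2531.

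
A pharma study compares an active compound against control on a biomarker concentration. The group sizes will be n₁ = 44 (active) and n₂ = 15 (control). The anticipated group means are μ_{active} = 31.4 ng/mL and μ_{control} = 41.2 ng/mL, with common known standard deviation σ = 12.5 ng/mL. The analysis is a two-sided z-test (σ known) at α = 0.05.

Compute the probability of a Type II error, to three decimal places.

Standardized effect: d = |μ_{active} − μ_{control}| / σ = |31.4 − 41.2| / 12.5 = 0.7840
Noncentrality parameter: δ = d / √(1/n₁ + 1/n₂) = 0.7840 / √(1/44 + 1/15) = 2.6222
Two-sided α = 0.05 → critical value z_{0.025} = 1.960.
Power = Φ(δ − 1.960) + Φ(−δ − 1.960) = Φ(0.662) + Φ(-4.582) = 0.7461 + 0.0000 = 0.7461.
Type II error: β = 1 − power = 1 − 0.7461 = 0.2539.

β ≈ 0.254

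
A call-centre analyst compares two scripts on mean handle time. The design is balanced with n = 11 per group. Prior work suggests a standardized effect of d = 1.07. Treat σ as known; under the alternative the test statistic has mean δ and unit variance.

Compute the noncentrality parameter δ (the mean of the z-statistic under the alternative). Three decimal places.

The noncentrality parameter scales effect size by the design's sample-size factor: δ = d·√(n/2) = 1.07 × √(11/2) = 2.5094

δ ≈ 2.509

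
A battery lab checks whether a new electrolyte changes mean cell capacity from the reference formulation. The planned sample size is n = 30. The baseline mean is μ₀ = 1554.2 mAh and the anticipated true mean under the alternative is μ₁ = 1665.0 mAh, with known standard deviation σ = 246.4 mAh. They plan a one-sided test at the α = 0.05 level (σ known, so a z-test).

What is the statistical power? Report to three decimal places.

Standardized effect: d = |μ₁ − μ₀| / σ = |1665.0 − 1554.2| / 246.4 = 0.4497
Noncentrality parameter: δ = d·√n = 0.4497 × √30 = 2.4630
One-sided α = 0.05 → critical value z_{0.05} = 1.645.
Power = P(Z > 1.645 − δ) = Φ(0.818) = 0.7934.

Power ≈ 0.793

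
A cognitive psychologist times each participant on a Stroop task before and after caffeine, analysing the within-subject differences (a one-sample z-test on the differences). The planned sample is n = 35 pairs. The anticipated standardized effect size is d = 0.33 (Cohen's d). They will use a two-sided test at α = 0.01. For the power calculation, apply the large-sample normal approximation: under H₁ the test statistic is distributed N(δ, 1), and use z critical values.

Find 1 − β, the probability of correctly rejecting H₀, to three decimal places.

Power ≈ 0.266

Noncentrality parameter: δ = d·√n = 0.33 × √35 = 1.9523
Critical value for a two-sided test at α = 0.01: z_{α/2} = 2.576.
Power = Φ(δ − 2.576) + Φ(−δ − 2.576) = Φ(-0.624) + Φ(-4.528) = 0.2665 + 0.0000 = 0.2665.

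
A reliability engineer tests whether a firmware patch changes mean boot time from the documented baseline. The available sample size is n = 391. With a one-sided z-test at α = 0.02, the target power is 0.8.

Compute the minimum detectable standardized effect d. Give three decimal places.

d ≈ 0.146

Required noncentrality: δ = z_{0.02} + z_{0.20} = 2.054 + 0.842 = 2.895.
δ = d·√n ⇒ d = δ/√n = 2.895/√391 = 0.1464.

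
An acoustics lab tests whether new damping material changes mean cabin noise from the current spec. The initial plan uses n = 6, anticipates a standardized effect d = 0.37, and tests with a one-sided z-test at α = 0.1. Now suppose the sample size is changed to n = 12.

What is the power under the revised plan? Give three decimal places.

With n = 12: δ = d·√n = 0.37 × √12 = 1.2817. Critical value z_{0.1} = 1.282.
Revised power = Φ(δ − 1.282) = Φ(0.000) = 0.5001.

Power ≈ 0.500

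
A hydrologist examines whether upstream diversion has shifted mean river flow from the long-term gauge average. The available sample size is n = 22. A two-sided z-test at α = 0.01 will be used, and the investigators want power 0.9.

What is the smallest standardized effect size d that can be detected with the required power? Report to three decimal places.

d ≈ 0.822

Required noncentrality: δ = z_{0.005} + z_{0.10} = 2.576 + 1.282 = 3.857.
(Lower-tail contribution to power is negligible for δ > 0.)
δ = d·√n ⇒ d = δ/√n = 3.857/√22 = 0.8224.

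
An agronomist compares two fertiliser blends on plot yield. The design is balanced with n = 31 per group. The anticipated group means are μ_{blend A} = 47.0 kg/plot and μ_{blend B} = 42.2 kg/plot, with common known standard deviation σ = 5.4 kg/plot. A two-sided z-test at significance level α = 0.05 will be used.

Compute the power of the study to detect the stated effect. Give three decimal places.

Standardized effect: d = |μ_{blend A} − μ_{blend B}| / σ = |47.0 − 42.2| / 5.4 = 0.8889
Noncentrality parameter: λ = d·√(n/2) = 0.8889 × √(31/2) = 3.4996
Two-sided α = 0.05 → critical value z_{0.025} = 1.960.
Power = Φ(λ − 1.960) + Φ(−λ − 1.960) = Φ(1.540) + Φ(-5.460) = 0.9382 + 0.0000 = 0.9382.

Power ≈ 0.938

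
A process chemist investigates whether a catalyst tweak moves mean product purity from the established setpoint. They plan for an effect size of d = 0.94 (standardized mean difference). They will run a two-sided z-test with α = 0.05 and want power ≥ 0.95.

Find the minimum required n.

n = 15

For power 0.95 need Φ(δ − z_{0.025}) = 0.95, so δ = z_{0.025} + z_{0.05} = 1.960 + 1.645 = 3.605.
(Ignoring the negligible lower-tail rejection probability gives the usual closed-form inversion.)
δ = d·√n ⇒ n = (δ/d)² = (3.605 / 0.94)² = 14.71.
Round up to the next whole unit.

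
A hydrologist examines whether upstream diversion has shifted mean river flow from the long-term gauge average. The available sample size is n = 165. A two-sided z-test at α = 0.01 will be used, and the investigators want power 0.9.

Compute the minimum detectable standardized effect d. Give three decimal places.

Required noncentrality: δ = z_{0.005} + z_{0.10} = 2.576 + 1.282 = 3.857.
(The second rejection-region term Φ(−δ − z_{α/2}) is negligible and dropped.)
δ = d·√n ⇒ d = δ/√n = 3.857/√165 = 0.3003.

d ≈ 0.300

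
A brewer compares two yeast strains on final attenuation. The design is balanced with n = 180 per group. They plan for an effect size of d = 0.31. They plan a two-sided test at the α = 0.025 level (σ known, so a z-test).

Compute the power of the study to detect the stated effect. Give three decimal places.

Power ≈ 0.758

Noncentrality parameter: δ = d·√(n/2) = 0.31 × √(180/2) = 2.9409
Two-sided α = 0.025 → critical value z_{0.0125} = 2.241.
Power = Φ(δ − 2.241) + Φ(−δ − 2.241) = Φ(0.700) + Φ(-5.182) = 0.7579 + 0.0000 = 0.7579.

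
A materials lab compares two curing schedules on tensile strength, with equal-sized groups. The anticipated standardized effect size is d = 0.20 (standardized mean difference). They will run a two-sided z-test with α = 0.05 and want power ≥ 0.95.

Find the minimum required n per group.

Set Φ(δ − 1.960) = 0.95; then δ − 1.960 = Φ⁻¹(0.95) = 1.645, giving δ = 3.605.
(The Φ(−δ − z_{α/2}) term is vanishingly small for δ > 0 and is dropped in the standard sample-size formula.)
δ = d·√(n/2) ⇒ n = 2(δ/d)² = 2 × (3.605 / 0.20)² = 649.74.
Rounding up, n = 650 per group.

n = 650 per group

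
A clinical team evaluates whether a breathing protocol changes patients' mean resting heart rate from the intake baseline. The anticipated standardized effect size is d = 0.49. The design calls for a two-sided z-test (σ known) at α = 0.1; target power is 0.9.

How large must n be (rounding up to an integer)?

n = 36

Set Φ(δ − 1.645) = 0.9; then δ − 1.645 = Φ⁻¹(0.9) = 1.282, giving δ = 2.926.
(For δ > 0 the lower-tail rejection region contributes negligibly to power, so the one-term inversion is standard.)
δ = d·√n ⇒ n = (δ/d)² = (2.926 / 0.49)² = 35.67.
Rounding up, n = 36.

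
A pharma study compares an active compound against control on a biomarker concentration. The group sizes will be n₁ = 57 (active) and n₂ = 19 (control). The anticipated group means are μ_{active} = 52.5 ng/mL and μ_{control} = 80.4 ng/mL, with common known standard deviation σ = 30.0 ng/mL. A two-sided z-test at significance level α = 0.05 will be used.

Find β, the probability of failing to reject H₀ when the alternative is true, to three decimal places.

Standardized effect: d = |μ_{active} − μ_{control}| / σ = |52.5 − 80.4| / 30.0 = 0.9300
Noncentrality parameter: δ = d / √(1/n₁ + 1/n₂) = 0.9300 / √(1/57 + 1/19) = 3.5107
Two-sided α = 0.05 → critical value z_{0.025} = 1.960.
Power = Φ(δ − 1.960) + Φ(−δ − 1.960) = Φ(1.551) + Φ(-5.471) = 0.9395 + 0.0000 = 0.9395.
Type II error: β = 1 − power = 1 − 0.9395 = 0.0605.

β ≈ 0.060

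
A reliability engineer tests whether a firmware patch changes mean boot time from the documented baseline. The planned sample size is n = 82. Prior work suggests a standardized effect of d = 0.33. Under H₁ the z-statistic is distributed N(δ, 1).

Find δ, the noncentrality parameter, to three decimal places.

The noncentrality parameter scales effect size by the design's sample-size factor: δ = d·√n = 0.33 × √82 = 2.9883

δ ≈ 2.988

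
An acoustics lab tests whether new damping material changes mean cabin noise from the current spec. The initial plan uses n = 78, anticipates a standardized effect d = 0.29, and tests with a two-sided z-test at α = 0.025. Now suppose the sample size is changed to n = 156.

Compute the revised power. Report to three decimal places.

With n = 156: δ = d·√n = 0.29 × √156 = 3.6221. Critical value z_{0.0125} = 2.241.
Revised power = Φ(δ − 2.241) + Φ(−δ − 2.241) = Φ(1.381) + Φ(-5.864) = 0.9163 + 0.0000 = 0.9163.

Power ≈ 0.916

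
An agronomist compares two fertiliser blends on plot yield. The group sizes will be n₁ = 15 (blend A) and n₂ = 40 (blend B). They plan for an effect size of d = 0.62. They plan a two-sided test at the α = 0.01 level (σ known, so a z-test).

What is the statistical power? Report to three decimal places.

Noncentrality parameter: λ = d / √(1/n₁ + 1/n₂) = 0.62 / √(1/15 + 1/40) = 2.0478
Critical value for a two-sided test at α = 0.01: z_{α/2} = 2.576.
Power = Φ(λ − 2.576) + Φ(−λ − 2.576) = Φ(-0.528) + Φ(-4.624) = 0.2987 + 0.0000 = 0.2987.

Power ≈ 0.299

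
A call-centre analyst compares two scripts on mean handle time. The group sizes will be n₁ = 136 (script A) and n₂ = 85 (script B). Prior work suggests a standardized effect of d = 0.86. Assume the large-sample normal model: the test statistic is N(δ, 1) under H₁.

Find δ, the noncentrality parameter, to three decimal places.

δ ≈ 6.220

δ = d / √(1/n₁ + 1/n₂) = 0.86 / √(1/136 + 1/85) = 6.2199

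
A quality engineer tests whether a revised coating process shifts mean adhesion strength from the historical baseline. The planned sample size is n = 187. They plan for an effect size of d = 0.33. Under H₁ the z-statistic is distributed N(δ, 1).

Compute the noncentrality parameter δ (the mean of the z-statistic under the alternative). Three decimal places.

δ ≈ 4.513

The noncentrality parameter scales effect size by the design's sample-size factor: δ = d·√n = 0.33 × √187 = 4.5127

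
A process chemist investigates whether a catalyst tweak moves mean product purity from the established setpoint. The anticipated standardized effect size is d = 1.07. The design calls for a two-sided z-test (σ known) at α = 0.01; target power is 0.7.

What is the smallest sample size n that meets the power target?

n = 9

For power 0.7 need Φ(δ − z_{0.005}) = 0.7, so δ = z_{0.005} + z_{0.30} = 2.576 + 0.524 = 3.100.
(The Φ(−δ − z_{α/2}) term is vanishingly small for δ > 0 and is dropped in the standard sample-size formula.)
δ = d·√n ⇒ n = (δ/d)² = (3.100 / 1.07)² = 8.39.
Rounding up, n = 9.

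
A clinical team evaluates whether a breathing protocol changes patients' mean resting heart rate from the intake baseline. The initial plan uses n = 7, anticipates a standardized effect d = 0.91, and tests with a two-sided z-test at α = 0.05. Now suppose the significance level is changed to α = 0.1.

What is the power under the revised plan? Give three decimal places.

Power ≈ 0.777

δ = d·√n = 0.91 × √7 = 2.4076 (unchanged). New critical value: z_{0.05} = 1.645.
Revised power = Φ(δ − 1.645) + Φ(−δ − 1.645) = Φ(0.763) + Φ(-4.052) = 0.7772 + 0.0000 = 0.7772.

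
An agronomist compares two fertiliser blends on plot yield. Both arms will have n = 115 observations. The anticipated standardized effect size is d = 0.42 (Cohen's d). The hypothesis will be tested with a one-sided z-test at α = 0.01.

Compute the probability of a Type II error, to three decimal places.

β ≈ 0.195

Noncentrality parameter: δ = d·√(n/2) = 0.42 × √(115/2) = 3.1848
One-sided α = 0.01 → critical value z_{0.01} = 2.326.
Power = Φ(δ − 2.326) = Φ(0.858) = 0.8047.
Type II error: β = 1 − power = 1 − 0.8047 = 0.1953.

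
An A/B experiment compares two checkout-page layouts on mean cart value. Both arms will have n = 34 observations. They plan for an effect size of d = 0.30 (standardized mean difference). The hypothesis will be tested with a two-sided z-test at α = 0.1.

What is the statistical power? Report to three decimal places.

Power ≈ 0.344

Noncentrality parameter: δ = d·√(n/2) = 0.30 × √(34/2) = 1.2369
Two-sided α = 0.1 → critical value z_{0.05} = 1.645.
Power = Φ(δ − 1.645) + Φ(−δ − 1.645) = Φ(-0.408) + Φ(-2.882) = 0.3417 + 0.0020 = 0.3436.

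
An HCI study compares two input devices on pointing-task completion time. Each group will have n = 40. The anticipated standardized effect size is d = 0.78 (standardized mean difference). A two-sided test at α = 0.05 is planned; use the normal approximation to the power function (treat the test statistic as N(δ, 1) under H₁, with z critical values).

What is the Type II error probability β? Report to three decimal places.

Noncentrality parameter: δ = d·√(n/2) = 0.78 × √(40/2) = 3.4883
Critical value for a two-sided test at α = 0.05: z_{α/2} = 1.960.
Power = Φ(δ − 1.960) + Φ(−δ − 1.960) = Φ(1.528) + Φ(-5.448) = 0.9368 + 0.0000 = 0.9368.
Type II error: β = 1 − power = 1 − 0.9368 = 0.0632.

β ≈ 0.063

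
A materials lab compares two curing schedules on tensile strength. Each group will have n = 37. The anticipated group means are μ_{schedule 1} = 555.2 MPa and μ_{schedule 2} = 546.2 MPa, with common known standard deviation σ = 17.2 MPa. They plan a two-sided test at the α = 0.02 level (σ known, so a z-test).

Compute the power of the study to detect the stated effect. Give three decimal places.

Power ≈ 0.470

Standardized effect: d = |μ_{schedule 1} − μ_{schedule 2}| / σ = |555.2 − 546.2| / 17.2 = 0.5233
Noncentrality parameter: δ = d·√(n/2) = 0.5233 × √(37/2) = 2.2506
Two-sided α = 0.02 → critical value z_{0.01} = 2.326.
Power = Φ(δ − 2.326) + Φ(−δ − 2.326) = Φ(-0.076) + Φ(-4.577) = 0.4698 + 0.0000 = 0.4698.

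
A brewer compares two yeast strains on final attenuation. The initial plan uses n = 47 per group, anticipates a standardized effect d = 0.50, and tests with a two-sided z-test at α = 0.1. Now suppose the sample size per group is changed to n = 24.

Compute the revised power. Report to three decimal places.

With n = 24 per group: δ = d·√(n/2) = 0.50 × √(24/2) = 1.7321. Critical value z_{0.05} = 1.645.
Revised power = Φ(δ − 1.645) + Φ(−δ − 1.645) = Φ(0.087) + Φ(-3.377) = 0.5347 + 0.0004 = 0.5351.

Power ≈ 0.535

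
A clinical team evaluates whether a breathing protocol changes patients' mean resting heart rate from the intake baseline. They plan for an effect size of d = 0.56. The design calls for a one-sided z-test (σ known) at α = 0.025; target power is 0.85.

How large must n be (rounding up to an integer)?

For power 0.85 need Φ(δ − z_{0.025}) = 0.85, so δ = z_{0.025} + z_{0.15} = 1.960 + 1.036 = 2.996.
δ = d·√n ⇒ n = (δ/d)² = (2.996 / 0.56)² = 28.63.
Round up to the next whole unit.

n = 29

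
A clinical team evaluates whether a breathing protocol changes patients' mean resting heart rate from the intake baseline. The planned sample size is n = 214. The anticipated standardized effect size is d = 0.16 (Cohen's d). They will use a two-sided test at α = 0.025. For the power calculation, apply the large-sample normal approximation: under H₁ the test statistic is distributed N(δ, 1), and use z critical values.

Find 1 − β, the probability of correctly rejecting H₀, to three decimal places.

Noncentrality parameter: λ = d·√n = 0.16 × √214 = 2.3406
Two-sided α = 0.025 → critical value z_{0.0125} = 2.241.
Power = Φ(λ − 2.241) + Φ(−λ − 2.241) = Φ(0.099) + Φ(-4.582) = 0.5395 + 0.0000 = 0.5395.

Power ≈ 0.540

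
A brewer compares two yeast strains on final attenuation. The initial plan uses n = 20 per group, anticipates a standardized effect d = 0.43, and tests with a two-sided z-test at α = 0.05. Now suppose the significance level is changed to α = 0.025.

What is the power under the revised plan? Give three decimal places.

δ = d·√(n/2) = 0.43 × √(20/2) = 1.3598 (unchanged). New critical value: z_{0.0125} = 2.241.
Revised power = Φ(δ − 2.241) + Φ(−δ − 2.241) = Φ(-0.882) + Φ(-3.601) = 0.1890 + 0.0002 = 0.1891.

Power ≈ 0.189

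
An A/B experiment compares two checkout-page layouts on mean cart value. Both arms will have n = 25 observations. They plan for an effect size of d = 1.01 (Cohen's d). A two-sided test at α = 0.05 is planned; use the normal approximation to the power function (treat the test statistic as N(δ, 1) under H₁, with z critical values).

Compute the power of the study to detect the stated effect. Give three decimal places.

Power ≈ 0.946

Noncentrality parameter: δ = d·√(n/2) = 1.01 × √(25/2) = 3.5709
Two-sided α = 0.05 → critical value z_{0.025} = 1.960.
Power = Φ(δ − 1.960) + Φ(−δ − 1.960) = Φ(1.611) + Φ(-5.531) = 0.9464 + 0.0000 = 0.9464.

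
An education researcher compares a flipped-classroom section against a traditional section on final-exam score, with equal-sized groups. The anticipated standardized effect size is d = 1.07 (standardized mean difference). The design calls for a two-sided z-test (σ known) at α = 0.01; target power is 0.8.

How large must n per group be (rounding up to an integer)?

n = 21 per group

For power 0.8 need Φ(δ − z_{0.005}) = 0.8, so δ = z_{0.005} + z_{0.20} = 2.576 + 0.842 = 3.417.
(Ignoring the negligible lower-tail rejection probability gives the usual closed-form inversion.)
δ = d·√(n/2) ⇒ n = 2(δ/d)² = 2 × (3.417 / 1.07)² = 20.40.
Rounding up, n = 21 per group.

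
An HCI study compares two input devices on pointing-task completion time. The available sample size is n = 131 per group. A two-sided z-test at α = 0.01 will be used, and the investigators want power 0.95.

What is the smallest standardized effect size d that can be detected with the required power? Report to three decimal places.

d ≈ 0.522

Need Φ(δ − 2.576) = 0.95, so δ = 2.576 + 1.645 = 4.221.
(Lower-tail contribution to power is negligible for δ > 0.)
δ = d·√(n/2) ⇒ d = δ/√(n/2) = 4.221/√(131/2) = 0.5215.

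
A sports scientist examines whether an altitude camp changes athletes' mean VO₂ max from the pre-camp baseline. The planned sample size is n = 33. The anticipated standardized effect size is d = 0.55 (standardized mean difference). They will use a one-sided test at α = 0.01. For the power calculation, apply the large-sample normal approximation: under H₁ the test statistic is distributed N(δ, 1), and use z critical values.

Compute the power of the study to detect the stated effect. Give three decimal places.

Noncentrality parameter: δ = d·√n = 0.55 × √33 = 3.1595
Critical value for a one-sided test at α = 0.01: z_α = 2.326.
Power = Φ(δ − 2.326) = Φ(0.833) = 0.7976.

Power ≈ 0.798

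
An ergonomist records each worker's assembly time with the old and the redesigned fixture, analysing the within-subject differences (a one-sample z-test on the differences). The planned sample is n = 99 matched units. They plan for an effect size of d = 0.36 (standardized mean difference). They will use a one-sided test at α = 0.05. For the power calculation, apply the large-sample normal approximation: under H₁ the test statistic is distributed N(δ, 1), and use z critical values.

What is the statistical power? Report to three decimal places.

Noncentrality parameter: δ = d·√n = 0.36 × √99 = 3.5820
Critical value for a one-sided test at α = 0.05: z_α = 1.645.
Power = Φ(δ − 1.645) = Φ(1.937) = 0.9736.

Power ≈ 0.974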